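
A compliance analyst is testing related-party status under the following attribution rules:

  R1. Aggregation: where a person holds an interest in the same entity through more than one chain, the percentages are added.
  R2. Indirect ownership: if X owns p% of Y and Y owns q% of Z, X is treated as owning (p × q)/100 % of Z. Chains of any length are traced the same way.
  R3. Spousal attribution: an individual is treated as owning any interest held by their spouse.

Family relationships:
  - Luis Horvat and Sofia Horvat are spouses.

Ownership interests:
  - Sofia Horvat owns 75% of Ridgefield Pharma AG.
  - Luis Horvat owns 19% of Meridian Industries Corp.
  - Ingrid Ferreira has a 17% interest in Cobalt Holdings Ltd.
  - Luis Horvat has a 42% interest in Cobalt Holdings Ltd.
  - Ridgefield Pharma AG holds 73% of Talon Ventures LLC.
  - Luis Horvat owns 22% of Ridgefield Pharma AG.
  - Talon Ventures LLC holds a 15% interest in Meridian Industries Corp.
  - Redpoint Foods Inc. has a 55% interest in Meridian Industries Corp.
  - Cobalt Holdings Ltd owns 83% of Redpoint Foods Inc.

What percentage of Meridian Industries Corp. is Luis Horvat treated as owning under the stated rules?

By spousal attribution (R3), Luis Horvat is treated as also owning Sofia Horvat's interest in Ridgefield Pharma AG, giving 22% + 75% = 97%.
Chain via Ridgefield Pharma AG → Talon Ventures LLC (R2): 97% × 73% × 15% = 10.6215% of Meridian Industries Corp.
Chain via Cobalt Holdings Ltd → Redpoint Foods Inc. (R2): 42% × 83% × 55% = 19.173% of Meridian Industries Corp.
Direct interest in Meridian Industries Corp: 19%.
Aggregating (R1): 10.6215% + 19.173% + 19% = 48.7945%.

48.7945%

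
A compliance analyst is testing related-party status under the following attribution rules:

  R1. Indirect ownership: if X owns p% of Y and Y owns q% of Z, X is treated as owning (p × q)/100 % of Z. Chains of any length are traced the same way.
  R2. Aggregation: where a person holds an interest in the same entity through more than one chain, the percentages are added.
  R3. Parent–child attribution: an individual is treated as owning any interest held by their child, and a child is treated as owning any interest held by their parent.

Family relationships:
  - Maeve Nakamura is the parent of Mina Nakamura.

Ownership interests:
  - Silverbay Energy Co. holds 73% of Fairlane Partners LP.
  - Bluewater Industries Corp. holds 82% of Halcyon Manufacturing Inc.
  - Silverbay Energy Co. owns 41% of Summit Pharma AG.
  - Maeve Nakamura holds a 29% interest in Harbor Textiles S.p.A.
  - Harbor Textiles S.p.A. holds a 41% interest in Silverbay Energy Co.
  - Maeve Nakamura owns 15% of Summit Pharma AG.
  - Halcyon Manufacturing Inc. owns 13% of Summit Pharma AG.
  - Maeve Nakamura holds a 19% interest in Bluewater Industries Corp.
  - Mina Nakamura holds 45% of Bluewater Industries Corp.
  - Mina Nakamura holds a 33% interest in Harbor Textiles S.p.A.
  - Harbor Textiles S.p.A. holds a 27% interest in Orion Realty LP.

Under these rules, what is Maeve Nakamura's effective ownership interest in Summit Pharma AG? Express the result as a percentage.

By parent–child attribution (R3), Maeve Nakamura is treated as also owning Mina Nakamura's interest in Harbor Textiles S.p.A, giving 29% + 33% = 62%.
By parent–child attribution (R3), Maeve Nakamura is treated as also owning Mina Nakamura's interest in Bluewater Industries Corp, giving 19% + 45% = 64%.
Chain via Harbor Textiles S.p.A. → Silverbay Energy Co. (R1): 62% × 41% × 41% = 10.4222% of Summit Pharma AG.
Chain via Bluewater Industries Corp. → Halcyon Manufacturing Inc. (R1): 64% × 82% × 13% = 6.8224% of Summit Pharma AG.
Direct interest in Summit Pharma AG: 15%.
Aggregating (R2): 10.4222% + 6.8224% + 15% = 32.2446%.

32.2446%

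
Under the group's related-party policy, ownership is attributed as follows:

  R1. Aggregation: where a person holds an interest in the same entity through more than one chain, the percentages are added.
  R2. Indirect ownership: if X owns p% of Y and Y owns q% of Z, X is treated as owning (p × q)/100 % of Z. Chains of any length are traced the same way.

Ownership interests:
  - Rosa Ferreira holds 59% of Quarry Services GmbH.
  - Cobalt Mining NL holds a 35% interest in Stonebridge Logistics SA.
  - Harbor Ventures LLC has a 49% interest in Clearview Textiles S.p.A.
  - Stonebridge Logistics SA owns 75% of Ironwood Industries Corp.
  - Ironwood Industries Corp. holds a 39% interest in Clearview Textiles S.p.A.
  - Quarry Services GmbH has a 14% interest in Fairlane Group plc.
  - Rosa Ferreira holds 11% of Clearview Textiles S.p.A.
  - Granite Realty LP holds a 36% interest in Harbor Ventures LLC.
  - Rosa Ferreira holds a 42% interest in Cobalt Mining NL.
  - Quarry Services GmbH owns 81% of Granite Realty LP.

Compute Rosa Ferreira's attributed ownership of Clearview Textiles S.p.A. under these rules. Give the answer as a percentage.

23.729906%

Chain via Cobalt Mining NL → Stonebridge Logistics SA → Ironwood Industries Corp. (R2): 42% × 35% × 75% × 39% = 4.29975% of Clearview Textiles S.p.A.
Chain via Quarry Services GmbH → Granite Realty LP → Harbor Ventures LLC (R2): 59% × 81% × 36% × 49% = 8.430156% of Clearview Textiles S.p.A.
Direct interest in Clearview Textiles S.p.A: 11%.
Aggregating (R1): 4.29975% + 8.430156% + 11% = 23.729906%.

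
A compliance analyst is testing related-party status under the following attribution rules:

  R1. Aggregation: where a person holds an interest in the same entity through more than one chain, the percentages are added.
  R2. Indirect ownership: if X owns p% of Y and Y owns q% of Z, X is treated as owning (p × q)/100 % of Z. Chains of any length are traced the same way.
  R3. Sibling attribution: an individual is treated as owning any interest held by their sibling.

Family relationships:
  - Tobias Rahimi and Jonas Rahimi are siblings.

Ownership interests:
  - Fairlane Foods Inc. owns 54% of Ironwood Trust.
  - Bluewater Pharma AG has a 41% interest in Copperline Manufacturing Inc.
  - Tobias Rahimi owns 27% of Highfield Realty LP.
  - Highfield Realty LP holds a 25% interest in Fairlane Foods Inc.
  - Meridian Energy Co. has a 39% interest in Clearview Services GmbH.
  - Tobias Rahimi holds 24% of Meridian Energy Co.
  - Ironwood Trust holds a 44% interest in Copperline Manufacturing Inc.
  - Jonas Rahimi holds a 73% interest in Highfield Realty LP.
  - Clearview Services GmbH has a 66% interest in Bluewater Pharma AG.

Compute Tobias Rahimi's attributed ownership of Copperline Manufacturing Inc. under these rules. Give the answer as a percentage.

By sibling attribution (R3), Tobias Rahimi is treated as also owning Jonas Rahimi's interest in Highfield Realty LP, giving 27% + 73% = 100%.
Chain via Highfield Realty LP → Fairlane Foods Inc. → Ironwood Trust (R2): 100% × 25% × 54% × 44% = 5.94% of Copperline Manufacturing Inc.
Chain via Meridian Energy Co. → Clearview Services GmbH → Bluewater Pharma AG (R2): 24% × 39% × 66% × 41% = 2.532816% of Copperline Manufacturing Inc.
Aggregating (R1): 5.94% + 2.532816% = 8.472816%.

8.472816%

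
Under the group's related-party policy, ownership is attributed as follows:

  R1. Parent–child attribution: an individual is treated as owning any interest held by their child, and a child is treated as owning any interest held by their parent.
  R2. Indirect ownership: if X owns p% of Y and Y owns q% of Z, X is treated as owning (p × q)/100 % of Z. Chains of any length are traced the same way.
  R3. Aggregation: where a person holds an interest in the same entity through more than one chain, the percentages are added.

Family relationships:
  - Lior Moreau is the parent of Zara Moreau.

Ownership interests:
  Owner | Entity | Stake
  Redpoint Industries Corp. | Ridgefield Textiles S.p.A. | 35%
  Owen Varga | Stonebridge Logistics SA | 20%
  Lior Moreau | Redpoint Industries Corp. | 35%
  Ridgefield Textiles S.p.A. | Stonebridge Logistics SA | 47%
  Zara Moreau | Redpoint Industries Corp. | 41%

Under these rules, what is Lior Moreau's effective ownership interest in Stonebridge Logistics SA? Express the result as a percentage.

12.502%

By parent–child attribution (R1), Lior Moreau is treated as also owning Zara Moreau's interest in Redpoint Industries Corp, giving 35% + 41% = 76%.
Chain via Redpoint Industries Corp. → Ridgefield Textiles S.p.A. (R2): 76% × 35% × 47% = 12.502% of Stonebridge Logistics SA.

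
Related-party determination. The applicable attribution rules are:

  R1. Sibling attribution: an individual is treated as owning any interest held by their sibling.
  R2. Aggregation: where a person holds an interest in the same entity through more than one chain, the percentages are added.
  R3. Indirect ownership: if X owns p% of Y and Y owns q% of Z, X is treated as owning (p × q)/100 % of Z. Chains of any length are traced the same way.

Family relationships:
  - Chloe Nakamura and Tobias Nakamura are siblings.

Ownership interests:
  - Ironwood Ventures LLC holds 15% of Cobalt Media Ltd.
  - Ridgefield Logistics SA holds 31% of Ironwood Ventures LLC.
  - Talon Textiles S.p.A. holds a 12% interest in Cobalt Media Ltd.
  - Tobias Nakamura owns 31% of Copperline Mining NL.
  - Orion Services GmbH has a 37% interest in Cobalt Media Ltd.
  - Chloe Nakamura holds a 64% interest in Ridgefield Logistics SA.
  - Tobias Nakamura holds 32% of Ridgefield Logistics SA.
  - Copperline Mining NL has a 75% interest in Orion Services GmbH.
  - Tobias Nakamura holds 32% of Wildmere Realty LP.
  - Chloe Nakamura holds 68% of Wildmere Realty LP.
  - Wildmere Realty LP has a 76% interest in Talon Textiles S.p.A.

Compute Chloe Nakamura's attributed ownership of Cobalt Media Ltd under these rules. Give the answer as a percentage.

By sibling attribution (R1), Chloe Nakamura is treated as also owning Tobias Nakamura's interest in Wildmere Realty LP, giving 68% + 32% = 100%.
By sibling attribution (R1), Chloe Nakamura is treated as also owning Tobias Nakamura's interest in Ridgefield Logistics SA, giving 64% + 32% = 96%.
By sibling attribution (R1), Chloe Nakamura is treated as owning Tobias Nakamura's 31% interest in Copperline Mining NL.
Chain via Wildmere Realty LP → Talon Textiles S.p.A. (R3): 100% × 76% × 12% = 9.12% of Cobalt Media Ltd.
Chain via Ridgefield Logistics SA → Ironwood Ventures LLC (R3): 96% × 31% × 15% = 4.464% of Cobalt Media Ltd.
Chain via Copperline Mining NL → Orion Services GmbH (R3): 31% × 75% × 37% = 8.6025% of Cobalt Media Ltd.
Aggregating (R2): 9.12% + 4.464% + 8.6025% = 22.1865%.

22.1865%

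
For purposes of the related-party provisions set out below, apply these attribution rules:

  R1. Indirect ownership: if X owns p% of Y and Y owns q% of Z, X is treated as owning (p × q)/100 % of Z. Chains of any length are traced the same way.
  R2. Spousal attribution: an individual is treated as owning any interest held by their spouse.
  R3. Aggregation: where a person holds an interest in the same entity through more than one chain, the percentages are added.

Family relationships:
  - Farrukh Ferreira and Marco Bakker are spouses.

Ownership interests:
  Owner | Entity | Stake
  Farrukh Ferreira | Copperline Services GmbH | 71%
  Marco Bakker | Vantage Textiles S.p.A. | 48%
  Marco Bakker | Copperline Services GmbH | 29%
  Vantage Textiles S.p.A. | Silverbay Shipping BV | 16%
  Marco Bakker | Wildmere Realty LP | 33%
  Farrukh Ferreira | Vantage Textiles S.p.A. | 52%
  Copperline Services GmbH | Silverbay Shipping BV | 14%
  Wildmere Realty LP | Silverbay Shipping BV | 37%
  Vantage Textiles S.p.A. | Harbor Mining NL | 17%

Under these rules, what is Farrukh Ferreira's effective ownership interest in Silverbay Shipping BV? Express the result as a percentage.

42.21%

By spousal attribution (R2), Farrukh Ferreira is treated as also owning Marco Bakker's interest in Vantage Textiles S.p.A, giving 52% + 48% = 100%.
By spousal attribution (R2), Farrukh Ferreira is treated as also owning Marco Bakker's interest in Copperline Services GmbH, giving 71% + 29% = 100%.
By spousal attribution (R2), Farrukh Ferreira is treated as owning Marco Bakker's 33% interest in Wildmere Realty LP.
Chain via Vantage Textiles S.p.A. (R1): 100% × 16% = 16% of Silverbay Shipping BV.
Chain via Copperline Services GmbH (R1): 100% × 14% = 14% of Silverbay Shipping BV.
Chain via Wildmere Realty LP (R1): 33% × 37% = 12.21% of Silverbay Shipping BV.
Aggregating (R3): 16% + 14% + 12.21% = 42.21%.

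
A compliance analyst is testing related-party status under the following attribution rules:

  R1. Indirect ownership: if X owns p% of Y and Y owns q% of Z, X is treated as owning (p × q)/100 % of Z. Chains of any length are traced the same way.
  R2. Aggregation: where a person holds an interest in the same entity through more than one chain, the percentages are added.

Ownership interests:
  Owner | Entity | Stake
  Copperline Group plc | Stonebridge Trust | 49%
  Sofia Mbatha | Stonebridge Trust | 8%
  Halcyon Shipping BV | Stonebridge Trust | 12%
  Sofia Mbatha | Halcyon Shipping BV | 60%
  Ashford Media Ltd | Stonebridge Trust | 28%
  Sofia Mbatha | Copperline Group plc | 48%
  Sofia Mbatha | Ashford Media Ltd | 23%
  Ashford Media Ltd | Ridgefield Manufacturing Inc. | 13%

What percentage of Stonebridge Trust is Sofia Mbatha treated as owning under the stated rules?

Chain via Halcyon Shipping BV (R1): 60% × 12% = 7.2% of Stonebridge Trust.
Chain via Copperline Group plc (R1): 48% × 49% = 23.52% of Stonebridge Trust.
Chain via Ashford Media Ltd (R1): 23% × 28% = 6.44% of Stonebridge Trust.
Direct interest in Stonebridge Trust: 8%.
Aggregating (R2): 7.2% + 23.52% + 6.44% + 8% = 45.16%.

45.16%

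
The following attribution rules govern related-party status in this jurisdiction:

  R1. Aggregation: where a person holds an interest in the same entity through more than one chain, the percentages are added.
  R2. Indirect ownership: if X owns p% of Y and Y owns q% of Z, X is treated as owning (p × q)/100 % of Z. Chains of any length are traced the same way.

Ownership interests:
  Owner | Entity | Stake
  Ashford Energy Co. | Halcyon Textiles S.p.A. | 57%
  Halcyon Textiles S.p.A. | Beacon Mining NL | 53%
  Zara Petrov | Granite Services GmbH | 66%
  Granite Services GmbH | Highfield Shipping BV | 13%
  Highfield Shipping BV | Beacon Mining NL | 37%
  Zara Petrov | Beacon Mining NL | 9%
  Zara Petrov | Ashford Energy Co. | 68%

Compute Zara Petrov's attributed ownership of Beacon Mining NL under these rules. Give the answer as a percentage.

32.7174%

Chain via Ashford Energy Co. → Halcyon Textiles S.p.A. (R2): 68% × 57% × 53% = 20.5428% of Beacon Mining NL.
Chain via Granite Services GmbH → Highfield Shipping BV (R2): 66% × 13% × 37% = 3.1746% of Beacon Mining NL.
Direct interest in Beacon Mining NL: 9%.
Aggregating (R1): 20.5428% + 3.1746% + 9% = 32.7174%.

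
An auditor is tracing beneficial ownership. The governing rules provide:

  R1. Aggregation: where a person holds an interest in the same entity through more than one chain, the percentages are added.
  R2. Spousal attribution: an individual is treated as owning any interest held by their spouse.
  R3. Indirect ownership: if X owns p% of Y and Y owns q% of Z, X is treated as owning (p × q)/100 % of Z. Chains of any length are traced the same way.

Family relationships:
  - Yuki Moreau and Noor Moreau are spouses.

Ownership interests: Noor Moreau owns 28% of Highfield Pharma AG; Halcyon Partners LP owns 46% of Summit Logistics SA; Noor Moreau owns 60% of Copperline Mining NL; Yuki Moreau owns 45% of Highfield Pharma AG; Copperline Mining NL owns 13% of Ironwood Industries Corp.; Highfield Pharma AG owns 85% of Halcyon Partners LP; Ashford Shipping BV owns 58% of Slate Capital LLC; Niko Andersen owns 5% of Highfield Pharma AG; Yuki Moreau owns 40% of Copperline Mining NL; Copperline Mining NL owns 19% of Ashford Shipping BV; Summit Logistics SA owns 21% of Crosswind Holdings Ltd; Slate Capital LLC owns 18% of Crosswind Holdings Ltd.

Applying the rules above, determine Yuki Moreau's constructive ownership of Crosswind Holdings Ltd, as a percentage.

7.97763%

By spousal attribution (R2), Yuki Moreau is treated as also owning Noor Moreau's interest in Copperline Mining NL, giving 40% + 60% = 100%.
By spousal attribution (R2), Yuki Moreau is treated as also owning Noor Moreau's interest in Highfield Pharma AG, giving 45% + 28% = 73%.
Chain via Copperline Mining NL → Ashford Shipping BV → Slate Capital LLC (R3): 100% × 19% × 58% × 18% = 1.9836% of Crosswind Holdings Ltd.
Chain via Highfield Pharma AG → Halcyon Partners LP → Summit Logistics SA (R3): 73% × 85% × 46% × 21% = 5.99403% of Crosswind Holdings Ltd.
Aggregating (R1): 1.9836% + 5.99403% = 7.97763%.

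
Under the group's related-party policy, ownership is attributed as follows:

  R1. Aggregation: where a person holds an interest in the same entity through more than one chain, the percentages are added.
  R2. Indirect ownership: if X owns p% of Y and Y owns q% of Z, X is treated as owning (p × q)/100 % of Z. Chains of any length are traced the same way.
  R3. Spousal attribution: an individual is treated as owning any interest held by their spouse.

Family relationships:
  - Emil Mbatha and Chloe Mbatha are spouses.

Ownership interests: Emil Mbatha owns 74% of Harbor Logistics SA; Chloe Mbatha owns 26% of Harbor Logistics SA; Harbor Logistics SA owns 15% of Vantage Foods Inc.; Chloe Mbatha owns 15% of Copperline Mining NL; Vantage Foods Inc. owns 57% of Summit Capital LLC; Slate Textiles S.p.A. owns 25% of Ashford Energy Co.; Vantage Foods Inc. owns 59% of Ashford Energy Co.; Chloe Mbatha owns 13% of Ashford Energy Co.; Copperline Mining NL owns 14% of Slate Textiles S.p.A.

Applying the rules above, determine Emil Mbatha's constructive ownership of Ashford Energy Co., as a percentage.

By spousal attribution (R3), Emil Mbatha is treated as also owning Chloe Mbatha's interest in Harbor Logistics SA, giving 74% + 26% = 100%.
By spousal attribution (R3), Emil Mbatha is treated as owning Chloe Mbatha's 15% interest in Copperline Mining NL.
By spousal attribution (R3), Emil Mbatha is treated as owning Chloe Mbatha's 13% interest in Ashford Energy Co.
Chain via Harbor Logistics SA → Vantage Foods Inc. (R2): 100% × 15% × 59% = 8.85% of Ashford Energy Co.
Chain via Copperline Mining NL → Slate Textiles S.p.A. (R2): 15% × 14% × 25% = 0.525% of Ashford Energy Co.
Direct interest in Ashford Energy Co: 13%.
Aggregating (R1): 8.85% + 0.525% + 13% = 22.375%.

22.375%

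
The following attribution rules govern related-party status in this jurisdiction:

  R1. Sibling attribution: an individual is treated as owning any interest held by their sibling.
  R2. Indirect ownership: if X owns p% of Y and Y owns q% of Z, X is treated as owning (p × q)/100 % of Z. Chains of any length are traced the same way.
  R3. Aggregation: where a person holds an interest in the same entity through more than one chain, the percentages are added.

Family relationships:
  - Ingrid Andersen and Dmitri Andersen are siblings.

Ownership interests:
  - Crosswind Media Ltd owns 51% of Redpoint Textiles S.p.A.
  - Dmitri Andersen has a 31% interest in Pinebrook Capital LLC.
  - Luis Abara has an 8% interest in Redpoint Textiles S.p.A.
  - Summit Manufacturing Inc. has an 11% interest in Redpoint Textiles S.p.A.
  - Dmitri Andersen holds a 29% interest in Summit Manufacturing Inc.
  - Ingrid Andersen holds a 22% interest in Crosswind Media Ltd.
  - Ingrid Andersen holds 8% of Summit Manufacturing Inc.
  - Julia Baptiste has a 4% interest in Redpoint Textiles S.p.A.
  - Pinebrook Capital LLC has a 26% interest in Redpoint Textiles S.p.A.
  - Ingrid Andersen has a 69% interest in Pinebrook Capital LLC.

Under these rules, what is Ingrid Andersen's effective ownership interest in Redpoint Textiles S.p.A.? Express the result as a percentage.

41.29%

By sibling attribution (R1), Ingrid Andersen is treated as also owning Dmitri Andersen's interest in Summit Manufacturing Inc, giving 8% + 29% = 37%.
By sibling attribution (R1), Ingrid Andersen is treated as also owning Dmitri Andersen's interest in Pinebrook Capital LLC, giving 69% + 31% = 100%.
Chain via Crosswind Media Ltd (R2): 22% × 51% = 11.22% of Redpoint Textiles S.p.A.
Chain via Summit Manufacturing Inc. (R2): 37% × 11% = 4.07% of Redpoint Textiles S.p.A.
Chain via Pinebrook Capital LLC (R2): 100% × 26% = 26% of Redpoint Textiles S.p.A.
Aggregating (R3): 11.22% + 4.07% + 26% = 41.29%.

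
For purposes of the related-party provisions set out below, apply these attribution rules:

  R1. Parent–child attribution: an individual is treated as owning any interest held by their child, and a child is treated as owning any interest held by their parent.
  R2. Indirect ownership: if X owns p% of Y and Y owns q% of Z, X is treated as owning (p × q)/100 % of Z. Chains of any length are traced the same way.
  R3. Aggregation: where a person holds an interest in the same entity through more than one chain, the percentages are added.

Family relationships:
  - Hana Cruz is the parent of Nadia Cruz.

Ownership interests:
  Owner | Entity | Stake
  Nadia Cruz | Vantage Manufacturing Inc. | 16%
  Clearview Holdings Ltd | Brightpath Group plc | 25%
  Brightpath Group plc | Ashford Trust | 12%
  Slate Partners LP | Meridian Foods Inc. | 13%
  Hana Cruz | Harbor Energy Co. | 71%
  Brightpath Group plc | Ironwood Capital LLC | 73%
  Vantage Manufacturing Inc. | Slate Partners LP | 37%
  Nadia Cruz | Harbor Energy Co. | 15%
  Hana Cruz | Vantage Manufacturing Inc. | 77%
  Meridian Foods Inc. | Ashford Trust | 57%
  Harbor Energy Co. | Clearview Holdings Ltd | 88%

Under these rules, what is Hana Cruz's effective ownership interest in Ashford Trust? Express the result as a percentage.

By parent–child attribution (R1), Hana Cruz is treated as also owning Nadia Cruz's interest in Vantage Manufacturing Inc, giving 77% + 16% = 93%.
By parent–child attribution (R1), Hana Cruz is treated as also owning Nadia Cruz's interest in Harbor Energy Co, giving 71% + 15% = 86%.
Chain via Vantage Manufacturing Inc. → Slate Partners LP → Meridian Foods Inc. (R2): 93% × 37% × 13% × 57% = 2.549781% of Ashford Trust.
Chain via Harbor Energy Co. → Clearview Holdings Ltd → Brightpath Group plc (R2): 86% × 88% × 25% × 12% = 2.2704% of Ashford Trust.
Aggregating (R3): 2.549781% + 2.2704% = 4.820181%.

4.820181%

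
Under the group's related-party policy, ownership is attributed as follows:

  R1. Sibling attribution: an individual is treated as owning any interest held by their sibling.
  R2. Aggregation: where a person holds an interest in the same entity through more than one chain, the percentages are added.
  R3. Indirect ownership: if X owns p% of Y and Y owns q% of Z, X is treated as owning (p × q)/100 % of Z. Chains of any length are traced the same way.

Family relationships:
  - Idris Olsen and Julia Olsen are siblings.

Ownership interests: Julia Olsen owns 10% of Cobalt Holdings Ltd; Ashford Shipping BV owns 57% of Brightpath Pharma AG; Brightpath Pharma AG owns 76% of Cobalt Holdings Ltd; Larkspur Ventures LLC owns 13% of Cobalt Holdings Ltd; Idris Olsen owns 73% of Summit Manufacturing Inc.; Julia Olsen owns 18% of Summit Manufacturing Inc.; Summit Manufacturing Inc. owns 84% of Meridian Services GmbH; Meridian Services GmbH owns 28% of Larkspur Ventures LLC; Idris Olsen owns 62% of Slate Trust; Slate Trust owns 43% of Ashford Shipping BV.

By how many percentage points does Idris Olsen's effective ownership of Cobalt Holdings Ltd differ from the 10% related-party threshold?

14.331528

By sibling attribution (R1), Idris Olsen is treated as also owning Julia Olsen's interest in Summit Manufacturing Inc, giving 73% + 18% = 91%.
By sibling attribution (R1), Idris Olsen is treated as owning Julia Olsen's 10% interest in Cobalt Holdings Ltd.
Chain via Summit Manufacturing Inc. → Meridian Services GmbH → Larkspur Ventures LLC (R3): 91% × 84% × 28% × 13% = 2.782416% of Cobalt Holdings Ltd.
Chain via Slate Trust → Ashford Shipping BV → Brightpath Pharma AG (R3): 62% × 43% × 57% × 76% = 11.549112% of Cobalt Holdings Ltd.
Direct interest in Cobalt Holdings Ltd: 10%.
Aggregating (R2): 2.782416% + 11.549112% + 10% = 24.331528%.
24.331528% exceeds the 10% threshold by 14.331528 percentage points.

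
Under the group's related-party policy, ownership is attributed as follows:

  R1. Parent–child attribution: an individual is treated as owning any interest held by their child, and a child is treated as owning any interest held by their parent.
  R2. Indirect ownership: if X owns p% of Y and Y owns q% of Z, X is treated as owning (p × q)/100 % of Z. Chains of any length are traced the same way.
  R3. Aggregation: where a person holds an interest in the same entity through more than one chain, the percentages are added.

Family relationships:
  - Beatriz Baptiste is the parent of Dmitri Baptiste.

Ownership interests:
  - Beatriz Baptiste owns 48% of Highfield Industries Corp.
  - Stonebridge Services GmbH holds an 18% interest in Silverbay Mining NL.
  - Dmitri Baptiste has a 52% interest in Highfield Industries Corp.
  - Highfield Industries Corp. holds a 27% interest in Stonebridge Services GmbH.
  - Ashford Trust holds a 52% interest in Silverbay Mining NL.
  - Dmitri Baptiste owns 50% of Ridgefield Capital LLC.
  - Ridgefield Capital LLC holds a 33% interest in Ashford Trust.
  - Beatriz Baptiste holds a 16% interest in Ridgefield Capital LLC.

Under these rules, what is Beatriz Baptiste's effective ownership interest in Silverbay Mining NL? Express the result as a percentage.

16.1856%

By parent–child attribution (R1), Beatriz Baptiste is treated as also owning Dmitri Baptiste's interest in Ridgefield Capital LLC, giving 16% + 50% = 66%.
By parent–child attribution (R1), Beatriz Baptiste is treated as also owning Dmitri Baptiste's interest in Highfield Industries Corp, giving 48% + 52% = 100%.
Chain via Ridgefield Capital LLC → Ashford Trust (R2): 66% × 33% × 52% = 11.3256% of Silverbay Mining NL.
Chain via Highfield Industries Corp. → Stonebridge Services GmbH (R2): 100% × 27% × 18% = 4.86% of Silverbay Mining NL.
Aggregating (R3): 11.3256% + 4.86% = 16.1856%.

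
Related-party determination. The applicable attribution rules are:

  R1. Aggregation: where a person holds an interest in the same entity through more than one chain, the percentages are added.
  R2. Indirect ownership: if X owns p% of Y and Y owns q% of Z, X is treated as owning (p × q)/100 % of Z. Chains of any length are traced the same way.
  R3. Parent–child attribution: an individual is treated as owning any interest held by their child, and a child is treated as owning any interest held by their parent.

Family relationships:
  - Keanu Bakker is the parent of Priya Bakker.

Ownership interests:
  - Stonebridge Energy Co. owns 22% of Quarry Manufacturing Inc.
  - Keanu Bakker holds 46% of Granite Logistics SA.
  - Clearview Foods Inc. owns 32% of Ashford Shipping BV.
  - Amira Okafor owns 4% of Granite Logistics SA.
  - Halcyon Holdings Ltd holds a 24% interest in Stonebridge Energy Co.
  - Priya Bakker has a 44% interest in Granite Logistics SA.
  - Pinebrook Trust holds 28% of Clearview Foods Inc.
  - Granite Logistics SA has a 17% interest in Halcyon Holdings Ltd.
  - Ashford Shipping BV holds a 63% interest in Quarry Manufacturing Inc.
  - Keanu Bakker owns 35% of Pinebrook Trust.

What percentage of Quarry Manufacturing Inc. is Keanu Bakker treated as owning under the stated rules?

By parent–child attribution (R3), Keanu Bakker is treated as also owning Priya Bakker's interest in Granite Logistics SA, giving 46% + 44% = 90%.
Chain via Granite Logistics SA → Halcyon Holdings Ltd → Stonebridge Energy Co. (R2): 90% × 17% × 24% × 22% = 0.80784% of Quarry Manufacturing Inc.
Chain via Pinebrook Trust → Clearview Foods Inc. → Ashford Shipping BV (R2): 35% × 28% × 32% × 63% = 1.97568% of Quarry Manufacturing Inc.
Aggregating (R1): 0.80784% + 1.97568% = 2.78352%.

2.78352%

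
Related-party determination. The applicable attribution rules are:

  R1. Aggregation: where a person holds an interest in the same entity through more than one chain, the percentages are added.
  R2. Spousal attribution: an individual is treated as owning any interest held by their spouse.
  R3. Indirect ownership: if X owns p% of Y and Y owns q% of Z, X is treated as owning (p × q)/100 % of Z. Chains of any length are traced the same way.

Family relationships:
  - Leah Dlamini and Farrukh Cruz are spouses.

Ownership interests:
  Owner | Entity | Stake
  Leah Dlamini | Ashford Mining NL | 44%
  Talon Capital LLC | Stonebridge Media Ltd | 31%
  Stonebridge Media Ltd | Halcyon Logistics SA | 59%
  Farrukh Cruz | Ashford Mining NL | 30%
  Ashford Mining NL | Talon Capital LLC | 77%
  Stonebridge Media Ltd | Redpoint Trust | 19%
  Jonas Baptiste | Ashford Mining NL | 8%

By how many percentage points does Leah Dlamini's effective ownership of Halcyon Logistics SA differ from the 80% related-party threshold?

By spousal attribution (R2), Leah Dlamini is treated as also owning Farrukh Cruz's interest in Ashford Mining NL, giving 44% + 30% = 74%.
Chain via Ashford Mining NL → Talon Capital LLC → Stonebridge Media Ltd (R3): 74% × 77% × 31% × 59% = 10.421642% of Halcyon Logistics SA.
10.421642% falls short of the 80% threshold by 69.578358 percentage points.

69.578358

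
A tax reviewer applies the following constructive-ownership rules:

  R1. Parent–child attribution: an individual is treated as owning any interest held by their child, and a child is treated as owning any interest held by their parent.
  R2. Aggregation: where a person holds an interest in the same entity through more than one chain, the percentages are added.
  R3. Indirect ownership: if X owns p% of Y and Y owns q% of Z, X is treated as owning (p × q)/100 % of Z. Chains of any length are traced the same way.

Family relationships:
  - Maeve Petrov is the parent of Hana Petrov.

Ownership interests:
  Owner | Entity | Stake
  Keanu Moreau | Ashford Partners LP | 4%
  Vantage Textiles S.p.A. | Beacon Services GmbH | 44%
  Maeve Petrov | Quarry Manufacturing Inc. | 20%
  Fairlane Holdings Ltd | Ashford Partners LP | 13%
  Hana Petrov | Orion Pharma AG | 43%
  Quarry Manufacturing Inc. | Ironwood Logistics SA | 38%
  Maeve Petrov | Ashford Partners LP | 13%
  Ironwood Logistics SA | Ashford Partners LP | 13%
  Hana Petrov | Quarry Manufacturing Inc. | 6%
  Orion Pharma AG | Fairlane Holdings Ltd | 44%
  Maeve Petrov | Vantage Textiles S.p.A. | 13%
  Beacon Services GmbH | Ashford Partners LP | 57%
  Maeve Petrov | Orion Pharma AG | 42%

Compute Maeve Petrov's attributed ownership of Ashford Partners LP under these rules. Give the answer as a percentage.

22.4068%

By parent–child attribution (R1), Maeve Petrov is treated as also owning Hana Petrov's interest in Orion Pharma AG, giving 42% + 43% = 85%.
By parent–child attribution (R1), Maeve Petrov is treated as also owning Hana Petrov's interest in Quarry Manufacturing Inc, giving 20% + 6% = 26%.
Chain via Vantage Textiles S.p.A. → Beacon Services GmbH (R3): 13% × 44% × 57% = 3.2604% of Ashford Partners LP.
Chain via Orion Pharma AG → Fairlane Holdings Ltd (R3): 85% × 44% × 13% = 4.862% of Ashford Partners LP.
Chain via Quarry Manufacturing Inc. → Ironwood Logistics SA (R3): 26% × 38% × 13% = 1.2844% of Ashford Partners LP.
Direct interest in Ashford Partners LP: 13%.
Aggregating (R2): 3.2604% + 4.862% + 1.2844% + 13% = 22.4068%.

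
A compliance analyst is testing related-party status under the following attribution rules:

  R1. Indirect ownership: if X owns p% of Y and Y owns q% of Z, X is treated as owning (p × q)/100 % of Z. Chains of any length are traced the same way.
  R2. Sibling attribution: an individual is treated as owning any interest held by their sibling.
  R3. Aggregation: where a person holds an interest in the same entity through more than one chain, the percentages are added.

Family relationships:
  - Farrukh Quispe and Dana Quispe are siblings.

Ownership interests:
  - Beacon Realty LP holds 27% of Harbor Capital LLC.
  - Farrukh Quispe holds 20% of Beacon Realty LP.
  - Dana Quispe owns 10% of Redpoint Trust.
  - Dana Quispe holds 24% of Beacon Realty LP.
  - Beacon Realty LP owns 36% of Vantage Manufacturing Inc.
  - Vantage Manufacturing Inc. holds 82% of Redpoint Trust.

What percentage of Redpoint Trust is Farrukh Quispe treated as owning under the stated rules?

22.9888%

By sibling attribution (R2), Farrukh Quispe is treated as also owning Dana Quispe's interest in Beacon Realty LP, giving 20% + 24% = 44%.
By sibling attribution (R2), Farrukh Quispe is treated as owning Dana Quispe's 10% interest in Redpoint Trust.
Chain via Beacon Realty LP → Vantage Manufacturing Inc. (R1): 44% × 36% × 82% = 12.9888% of Redpoint Trust.
Direct interest in Redpoint Trust: 10%.
Aggregating (R3): 12.9888% + 10% = 22.9888%.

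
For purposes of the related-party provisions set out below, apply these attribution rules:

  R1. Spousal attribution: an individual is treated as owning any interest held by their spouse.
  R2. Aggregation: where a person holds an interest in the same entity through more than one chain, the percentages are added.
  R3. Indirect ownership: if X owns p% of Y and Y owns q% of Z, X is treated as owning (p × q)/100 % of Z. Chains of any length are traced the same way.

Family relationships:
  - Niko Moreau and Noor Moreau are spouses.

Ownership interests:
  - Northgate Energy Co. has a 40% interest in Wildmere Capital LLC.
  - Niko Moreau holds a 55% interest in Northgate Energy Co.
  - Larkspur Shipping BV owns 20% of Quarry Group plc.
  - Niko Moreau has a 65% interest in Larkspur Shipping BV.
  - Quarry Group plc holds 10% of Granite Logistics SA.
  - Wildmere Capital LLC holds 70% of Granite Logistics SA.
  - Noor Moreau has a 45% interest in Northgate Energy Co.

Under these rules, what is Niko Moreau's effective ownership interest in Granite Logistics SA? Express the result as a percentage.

29.3%

By spousal attribution (R1), Niko Moreau is treated as also owning Noor Moreau's interest in Northgate Energy Co, giving 55% + 45% = 100%.
Chain via Northgate Energy Co. → Wildmere Capital LLC (R3): 100% × 40% × 70% = 28% of Granite Logistics SA.
Chain via Larkspur Shipping BV → Quarry Group plc (R3): 65% × 20% × 10% = 1.3% of Granite Logistics SA.
Aggregating (R2): 28% + 1.3% = 29.3%.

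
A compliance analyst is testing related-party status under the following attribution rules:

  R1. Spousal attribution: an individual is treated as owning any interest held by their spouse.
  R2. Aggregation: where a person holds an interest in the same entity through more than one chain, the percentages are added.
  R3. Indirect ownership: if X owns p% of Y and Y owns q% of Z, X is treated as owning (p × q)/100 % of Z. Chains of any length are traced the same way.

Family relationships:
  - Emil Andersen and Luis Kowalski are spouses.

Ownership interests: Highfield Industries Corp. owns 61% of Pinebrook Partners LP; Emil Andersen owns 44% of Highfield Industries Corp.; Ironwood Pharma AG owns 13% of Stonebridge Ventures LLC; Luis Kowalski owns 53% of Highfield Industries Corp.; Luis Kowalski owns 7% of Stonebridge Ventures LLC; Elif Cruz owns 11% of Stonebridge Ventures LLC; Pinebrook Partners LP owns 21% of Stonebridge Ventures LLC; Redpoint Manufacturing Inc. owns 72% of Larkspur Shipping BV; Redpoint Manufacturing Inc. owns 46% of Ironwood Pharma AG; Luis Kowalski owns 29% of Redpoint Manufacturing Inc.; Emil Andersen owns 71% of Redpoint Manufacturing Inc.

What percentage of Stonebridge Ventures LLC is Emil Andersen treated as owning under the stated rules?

By spousal attribution (R1), Emil Andersen is treated as also owning Luis Kowalski's interest in Highfield Industries Corp, giving 44% + 53% = 97%.
By spousal attribution (R1), Emil Andersen is treated as also owning Luis Kowalski's interest in Redpoint Manufacturing Inc, giving 71% + 29% = 100%.
By spousal attribution (R1), Emil Andersen is treated as owning Luis Kowalski's 7% interest in Stonebridge Ventures LLC.
Chain via Highfield Industries Corp. → Pinebrook Partners LP (R3): 97% × 61% × 21% = 12.4257% of Stonebridge Ventures LLC.
Chain via Redpoint Manufacturing Inc. → Ironwood Pharma AG (R3): 100% × 46% × 13% = 5.98% of Stonebridge Ventures LLC.
Direct interest in Stonebridge Ventures LLC: 7%.
Aggregating (R2): 12.4257% + 5.98% + 7% = 25.4057%.

25.4057%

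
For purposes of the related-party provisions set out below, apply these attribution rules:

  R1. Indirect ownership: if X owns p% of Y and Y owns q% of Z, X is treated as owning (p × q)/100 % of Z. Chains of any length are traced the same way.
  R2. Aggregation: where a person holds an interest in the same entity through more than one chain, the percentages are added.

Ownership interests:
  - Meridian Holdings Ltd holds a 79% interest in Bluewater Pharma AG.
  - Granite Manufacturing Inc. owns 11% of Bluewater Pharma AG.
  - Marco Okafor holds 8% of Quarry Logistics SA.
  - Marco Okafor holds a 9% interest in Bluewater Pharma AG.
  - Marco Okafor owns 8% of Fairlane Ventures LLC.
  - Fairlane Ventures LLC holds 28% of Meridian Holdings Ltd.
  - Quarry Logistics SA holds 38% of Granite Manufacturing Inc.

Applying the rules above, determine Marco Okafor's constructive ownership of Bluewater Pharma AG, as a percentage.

Chain via Quarry Logistics SA → Granite Manufacturing Inc. (R1): 8% × 38% × 11% = 0.3344% of Bluewater Pharma AG.
Chain via Fairlane Ventures LLC → Meridian Holdings Ltd (R1): 8% × 28% × 79% = 1.7696% of Bluewater Pharma AG.
Direct interest in Bluewater Pharma AG: 9%.
Aggregating (R2): 0.3344% + 1.7696% + 9% = 11.104%.

11.104%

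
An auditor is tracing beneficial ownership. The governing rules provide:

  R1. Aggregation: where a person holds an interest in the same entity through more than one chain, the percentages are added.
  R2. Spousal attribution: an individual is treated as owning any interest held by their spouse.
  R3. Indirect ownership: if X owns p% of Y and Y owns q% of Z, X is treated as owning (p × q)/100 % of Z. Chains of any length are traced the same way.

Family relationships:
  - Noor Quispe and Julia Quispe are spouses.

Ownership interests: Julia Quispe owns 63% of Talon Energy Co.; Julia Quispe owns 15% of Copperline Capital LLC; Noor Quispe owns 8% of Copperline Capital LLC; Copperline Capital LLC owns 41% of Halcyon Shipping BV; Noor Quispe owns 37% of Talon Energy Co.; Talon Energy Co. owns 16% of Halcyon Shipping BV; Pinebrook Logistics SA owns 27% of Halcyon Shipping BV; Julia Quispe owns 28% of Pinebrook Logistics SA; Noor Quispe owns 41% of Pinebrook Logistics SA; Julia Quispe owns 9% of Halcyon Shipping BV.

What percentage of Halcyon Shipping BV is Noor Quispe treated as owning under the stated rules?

By spousal attribution (R2), Noor Quispe is treated as also owning Julia Quispe's interest in Pinebrook Logistics SA, giving 41% + 28% = 69%.
By spousal attribution (R2), Noor Quispe is treated as also owning Julia Quispe's interest in Copperline Capital LLC, giving 8% + 15% = 23%.
By spousal attribution (R2), Noor Quispe is treated as also owning Julia Quispe's interest in Talon Energy Co, giving 37% + 63% = 100%.
By spousal attribution (R2), Noor Quispe is treated as owning Julia Quispe's 9% interest in Halcyon Shipping BV.
Chain via Pinebrook Logistics SA (R3): 69% × 27% = 18.63% of Halcyon Shipping BV.
Chain via Copperline Capital LLC (R3): 23% × 41% = 9.43% of Halcyon Shipping BV.
Chain via Talon Energy Co. (R3): 100% × 16% = 16% of Halcyon Shipping BV.
Direct interest in Halcyon Shipping BV: 9%.
Aggregating (R1): 18.63% + 9.43% + 16% + 9% = 53.06%.

53.06%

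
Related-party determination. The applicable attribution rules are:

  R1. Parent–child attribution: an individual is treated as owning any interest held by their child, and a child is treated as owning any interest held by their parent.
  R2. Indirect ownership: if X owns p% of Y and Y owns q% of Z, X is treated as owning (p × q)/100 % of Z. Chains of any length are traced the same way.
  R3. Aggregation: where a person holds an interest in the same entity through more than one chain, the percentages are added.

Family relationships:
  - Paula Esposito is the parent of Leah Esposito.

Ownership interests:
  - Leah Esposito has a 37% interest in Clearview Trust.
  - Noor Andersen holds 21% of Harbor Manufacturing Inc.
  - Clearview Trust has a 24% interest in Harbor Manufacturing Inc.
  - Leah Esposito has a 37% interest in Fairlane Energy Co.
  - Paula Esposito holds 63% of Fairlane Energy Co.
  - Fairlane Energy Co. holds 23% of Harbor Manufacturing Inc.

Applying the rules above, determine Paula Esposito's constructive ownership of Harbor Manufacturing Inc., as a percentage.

By parent–child attribution (R1), Paula Esposito is treated as also owning Leah Esposito's interest in Fairlane Energy Co, giving 63% + 37% = 100%.
By parent–child attribution (R1), Paula Esposito is treated as owning Leah Esposito's 37% interest in Clearview Trust.
Chain via Fairlane Energy Co. (R2): 100% × 23% = 23% of Harbor Manufacturing Inc.
Chain via Clearview Trust (R2): 37% × 24% = 8.88% of Harbor Manufacturing Inc.
Aggregating (R3): 23% + 8.88% = 31.88%.

31.88%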